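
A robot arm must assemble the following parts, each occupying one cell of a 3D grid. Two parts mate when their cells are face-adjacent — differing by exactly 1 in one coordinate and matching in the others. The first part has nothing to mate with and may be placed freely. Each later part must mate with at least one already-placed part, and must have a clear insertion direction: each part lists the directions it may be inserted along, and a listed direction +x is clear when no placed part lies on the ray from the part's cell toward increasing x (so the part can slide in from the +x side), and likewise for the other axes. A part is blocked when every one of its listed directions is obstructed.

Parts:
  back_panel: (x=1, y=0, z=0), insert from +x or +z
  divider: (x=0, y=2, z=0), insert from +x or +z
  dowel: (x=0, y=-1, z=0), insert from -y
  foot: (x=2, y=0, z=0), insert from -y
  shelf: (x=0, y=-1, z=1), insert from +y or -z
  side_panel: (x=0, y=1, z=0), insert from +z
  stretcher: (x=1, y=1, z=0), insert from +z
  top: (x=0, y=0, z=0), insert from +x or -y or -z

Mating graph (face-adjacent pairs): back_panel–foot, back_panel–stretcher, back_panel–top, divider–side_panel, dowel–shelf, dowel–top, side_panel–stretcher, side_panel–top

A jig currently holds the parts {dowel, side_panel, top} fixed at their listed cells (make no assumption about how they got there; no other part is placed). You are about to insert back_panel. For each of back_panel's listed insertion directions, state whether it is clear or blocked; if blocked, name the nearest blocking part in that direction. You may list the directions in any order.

+x: clear; +z: clear

+x: ray from back_panel(1, 0, 0) has no placed part ⇒ clear
+z: ray from back_panel(1, 0, 0) has no placed part ⇒ clear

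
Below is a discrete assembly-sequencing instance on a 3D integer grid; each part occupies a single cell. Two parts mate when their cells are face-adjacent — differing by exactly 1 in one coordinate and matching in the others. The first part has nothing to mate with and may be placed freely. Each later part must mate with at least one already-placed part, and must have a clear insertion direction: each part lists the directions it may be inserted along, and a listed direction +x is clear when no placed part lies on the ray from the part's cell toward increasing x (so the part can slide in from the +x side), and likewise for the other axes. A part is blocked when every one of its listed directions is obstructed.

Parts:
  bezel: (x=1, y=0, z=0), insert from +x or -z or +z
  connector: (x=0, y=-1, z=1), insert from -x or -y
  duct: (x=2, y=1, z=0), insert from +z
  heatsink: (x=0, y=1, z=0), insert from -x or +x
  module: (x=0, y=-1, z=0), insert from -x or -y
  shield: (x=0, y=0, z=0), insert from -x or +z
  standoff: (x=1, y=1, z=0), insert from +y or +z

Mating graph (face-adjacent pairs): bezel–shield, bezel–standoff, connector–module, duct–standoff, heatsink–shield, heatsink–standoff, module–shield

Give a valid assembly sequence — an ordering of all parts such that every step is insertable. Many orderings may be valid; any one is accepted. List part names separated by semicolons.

duct; standoff; bezel; heatsink; shield; module; connector

1. duct@(2, 1, 0) [+z clear] — {duct}
2. standoff@(1, 1, 0) [+y clear] — {duct, standoff}
3. bezel@(1, 0, 0) [+x clear] — {bezel, duct, standoff}
4. heatsink@(0, 1, 0) [-x clear] — {bezel, duct, heatsink, standoff}
5. shield@(0, 0, 0) [-x clear] — {bezel, duct, heatsink, shield, standoff}
6. module@(0, -1, 0) [-x clear] — {bezel, duct, heatsink, module, shield, standoff}
7. connector@(0, -1, 1) [-x clear] — {bezel, connector, duct, heatsink, module, shield, standoff}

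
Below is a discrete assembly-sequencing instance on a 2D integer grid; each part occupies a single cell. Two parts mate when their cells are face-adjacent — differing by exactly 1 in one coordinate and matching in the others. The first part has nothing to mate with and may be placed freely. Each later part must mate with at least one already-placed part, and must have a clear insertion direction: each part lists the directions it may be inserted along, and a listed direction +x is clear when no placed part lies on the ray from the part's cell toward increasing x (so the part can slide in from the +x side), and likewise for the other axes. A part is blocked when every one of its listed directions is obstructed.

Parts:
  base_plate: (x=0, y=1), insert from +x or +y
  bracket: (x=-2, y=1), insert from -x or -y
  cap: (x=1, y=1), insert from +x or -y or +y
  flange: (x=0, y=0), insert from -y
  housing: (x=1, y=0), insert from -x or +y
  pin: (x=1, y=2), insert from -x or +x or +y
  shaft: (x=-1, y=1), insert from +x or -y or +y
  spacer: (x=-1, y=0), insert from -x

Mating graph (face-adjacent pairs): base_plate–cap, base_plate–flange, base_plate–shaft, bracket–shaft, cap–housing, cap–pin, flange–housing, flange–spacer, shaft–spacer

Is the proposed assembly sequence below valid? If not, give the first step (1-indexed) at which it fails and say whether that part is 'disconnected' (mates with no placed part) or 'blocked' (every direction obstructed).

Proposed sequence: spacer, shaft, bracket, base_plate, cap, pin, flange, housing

1. spacer@(-1, 0) [-x clear] — {spacer}
2. shaft@(-1, 1) [+x clear] — {shaft, spacer}
3. bracket@(-2, 1) [-x clear] — {bracket, shaft, spacer}
4. base_plate@(0, 1) [+x clear] — {base_plate, bracket, shaft, spacer}
5. cap@(1, 1) [+x clear] — {base_plate, bracket, cap, shaft, spacer}
6. pin@(1, 2) [-x clear] — {base_plate, bracket, cap, pin, shaft, spacer}
7. flange@(0, 0) [-y clear] — {base_plate, bracket, cap, flange, pin, shaft, spacer}
8. housing@(1, 0) — -x/+y all obstructed ⇒ blocked

Invalid at step 8 (blocked)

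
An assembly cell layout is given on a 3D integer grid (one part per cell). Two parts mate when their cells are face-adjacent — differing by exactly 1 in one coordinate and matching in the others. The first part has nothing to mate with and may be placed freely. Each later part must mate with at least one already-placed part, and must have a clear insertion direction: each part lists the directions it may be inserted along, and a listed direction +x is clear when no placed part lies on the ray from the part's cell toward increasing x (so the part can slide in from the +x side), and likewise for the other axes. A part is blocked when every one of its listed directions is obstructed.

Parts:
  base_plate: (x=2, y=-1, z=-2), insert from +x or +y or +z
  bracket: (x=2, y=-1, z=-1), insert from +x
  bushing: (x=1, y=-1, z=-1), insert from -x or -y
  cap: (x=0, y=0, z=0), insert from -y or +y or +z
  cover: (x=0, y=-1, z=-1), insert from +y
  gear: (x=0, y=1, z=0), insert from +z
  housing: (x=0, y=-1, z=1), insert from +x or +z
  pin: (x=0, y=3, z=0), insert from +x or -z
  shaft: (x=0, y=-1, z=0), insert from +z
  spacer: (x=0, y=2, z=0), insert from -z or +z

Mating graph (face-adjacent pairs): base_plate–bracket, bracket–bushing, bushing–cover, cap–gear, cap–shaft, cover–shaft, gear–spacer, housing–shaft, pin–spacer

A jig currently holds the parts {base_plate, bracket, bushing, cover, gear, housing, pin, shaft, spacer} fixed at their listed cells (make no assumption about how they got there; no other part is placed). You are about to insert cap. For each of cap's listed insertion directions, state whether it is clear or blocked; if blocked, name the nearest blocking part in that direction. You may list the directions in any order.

+y: blocked by gear; +z: clear; -y: blocked by shaft

-y: nearest on ray is shaft@(0, -1, 0) ⇒ blocked
+y: nearest on ray is gear@(0, 1, 0) ⇒ blocked
+z: ray from cap(0, 0, 0) has no placed part ⇒ clear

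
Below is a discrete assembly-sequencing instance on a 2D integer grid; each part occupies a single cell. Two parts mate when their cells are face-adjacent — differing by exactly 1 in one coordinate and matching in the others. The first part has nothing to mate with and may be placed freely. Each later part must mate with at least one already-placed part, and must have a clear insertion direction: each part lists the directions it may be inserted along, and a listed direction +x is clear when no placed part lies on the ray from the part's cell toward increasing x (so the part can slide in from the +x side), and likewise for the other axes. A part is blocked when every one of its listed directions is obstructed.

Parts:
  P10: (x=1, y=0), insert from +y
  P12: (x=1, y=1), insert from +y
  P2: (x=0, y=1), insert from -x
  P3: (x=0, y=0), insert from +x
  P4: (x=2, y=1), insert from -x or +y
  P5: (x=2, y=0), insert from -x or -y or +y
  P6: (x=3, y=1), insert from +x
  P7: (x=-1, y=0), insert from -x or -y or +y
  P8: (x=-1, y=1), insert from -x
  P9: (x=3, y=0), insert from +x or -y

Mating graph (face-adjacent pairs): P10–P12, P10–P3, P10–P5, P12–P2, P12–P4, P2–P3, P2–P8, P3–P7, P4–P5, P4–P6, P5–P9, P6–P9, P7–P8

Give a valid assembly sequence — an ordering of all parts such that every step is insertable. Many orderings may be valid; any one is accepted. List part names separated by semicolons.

P2; P8; P3; P7; P10; P5; P4; P12; P9; P6

1. P2@(0, 1) [-x clear] — {P2}
2. P8@(-1, 1) [-x clear] — {P2, P8}
3. P3@(0, 0) [+x clear] — {P2, P3, P8}
4. P7@(-1, 0) [-x clear] — {P2, P3, P7, P8}
5. P10@(1, 0) [+y clear] — {P10, P2, P3, P7, P8}
6. P5@(2, 0) [-y clear] — {P10, P2, P3, P5, P7, P8}
7. P4@(2, 1) [+y clear] — {P10, P2, P3, P4, P5, P7, P8}
8. P12@(1, 1) [+y clear] — {P10, P12, P2, P3, P4, P5, P7, P8}
9. P9@(3, 0) [+x clear] — {P10, P12, P2, P3, P4, P5, P7, P8, P9}
10. P6@(3, 1) [+x clear] — {P10, P12, P2, P3, P4, P5, P6, P7, P8, P9}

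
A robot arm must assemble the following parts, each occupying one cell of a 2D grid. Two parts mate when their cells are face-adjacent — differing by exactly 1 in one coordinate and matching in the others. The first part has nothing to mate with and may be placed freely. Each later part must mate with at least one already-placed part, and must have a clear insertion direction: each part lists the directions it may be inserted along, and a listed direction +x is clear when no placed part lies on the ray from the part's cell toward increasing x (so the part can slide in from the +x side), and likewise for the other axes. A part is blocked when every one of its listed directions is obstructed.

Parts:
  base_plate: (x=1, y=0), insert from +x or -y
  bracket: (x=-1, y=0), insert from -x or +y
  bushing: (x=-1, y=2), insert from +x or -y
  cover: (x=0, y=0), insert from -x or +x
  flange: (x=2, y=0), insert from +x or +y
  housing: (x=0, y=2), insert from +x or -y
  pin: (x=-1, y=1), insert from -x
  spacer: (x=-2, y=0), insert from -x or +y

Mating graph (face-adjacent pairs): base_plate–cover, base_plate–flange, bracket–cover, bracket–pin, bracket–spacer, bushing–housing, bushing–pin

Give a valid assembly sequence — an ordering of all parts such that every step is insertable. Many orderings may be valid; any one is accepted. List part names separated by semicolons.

1. flange@(2, 0) [+x clear] — {flange}
2. base_plate@(1, 0) [-y clear] — {base_plate, flange}
3. cover@(0, 0) [-x clear] — {base_plate, cover, flange}
4. bracket@(-1, 0) [-x clear] — {base_plate, bracket, cover, flange}
5. spacer@(-2, 0) [-x clear] — {base_plate, bracket, cover, flange, spacer}
6. pin@(-1, 1) [-x clear] — {base_plate, bracket, cover, flange, pin, spacer}
7. bushing@(-1, 2) [+x clear] — {base_plate, bracket, bushing, cover, flange, pin, spacer}
8. housing@(0, 2) [+x clear] — {base_plate, bracket, bushing, cover, flange, housing, pin, spacer}

flange; base_plate; cover; bracket; spacer; pin; bushing; housing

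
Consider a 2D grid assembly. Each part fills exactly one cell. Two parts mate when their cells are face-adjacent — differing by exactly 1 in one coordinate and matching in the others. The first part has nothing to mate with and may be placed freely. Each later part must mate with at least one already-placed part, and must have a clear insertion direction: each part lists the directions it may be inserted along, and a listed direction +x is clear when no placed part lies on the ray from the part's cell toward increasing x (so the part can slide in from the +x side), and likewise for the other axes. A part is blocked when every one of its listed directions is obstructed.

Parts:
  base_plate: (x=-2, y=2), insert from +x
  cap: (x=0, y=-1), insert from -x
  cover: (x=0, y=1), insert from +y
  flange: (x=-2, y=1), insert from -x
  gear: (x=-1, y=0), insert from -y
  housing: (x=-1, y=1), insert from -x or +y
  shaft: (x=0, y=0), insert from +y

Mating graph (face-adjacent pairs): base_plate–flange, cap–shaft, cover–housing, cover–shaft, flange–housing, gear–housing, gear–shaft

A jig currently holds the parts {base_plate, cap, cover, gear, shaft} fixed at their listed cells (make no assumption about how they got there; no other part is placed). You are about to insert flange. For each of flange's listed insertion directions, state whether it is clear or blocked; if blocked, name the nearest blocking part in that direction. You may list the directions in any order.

-x: ray from flange(-2, 1) has no placed part ⇒ clear

-x: clear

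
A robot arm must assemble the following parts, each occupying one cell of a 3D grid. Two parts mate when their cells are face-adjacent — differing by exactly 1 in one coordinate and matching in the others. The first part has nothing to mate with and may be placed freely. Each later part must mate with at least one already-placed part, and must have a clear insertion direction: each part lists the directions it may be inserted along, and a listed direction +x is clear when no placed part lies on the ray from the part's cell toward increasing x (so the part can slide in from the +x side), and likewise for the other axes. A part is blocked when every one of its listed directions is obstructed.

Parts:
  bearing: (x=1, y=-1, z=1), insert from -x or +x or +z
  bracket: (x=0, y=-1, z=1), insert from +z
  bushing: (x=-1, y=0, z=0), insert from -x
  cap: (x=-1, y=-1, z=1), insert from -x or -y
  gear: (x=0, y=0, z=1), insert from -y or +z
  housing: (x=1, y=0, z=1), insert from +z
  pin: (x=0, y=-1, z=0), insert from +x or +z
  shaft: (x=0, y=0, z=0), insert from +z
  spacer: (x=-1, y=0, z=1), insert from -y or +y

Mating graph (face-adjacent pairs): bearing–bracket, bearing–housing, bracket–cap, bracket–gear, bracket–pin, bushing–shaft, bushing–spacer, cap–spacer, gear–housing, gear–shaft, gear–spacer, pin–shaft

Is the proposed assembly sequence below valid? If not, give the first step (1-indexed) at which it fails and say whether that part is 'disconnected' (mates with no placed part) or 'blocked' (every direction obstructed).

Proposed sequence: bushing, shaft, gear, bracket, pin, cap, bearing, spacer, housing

Valid

1. bushing@(-1, 0, 0) [-x clear] — {bushing}
2. shaft@(0, 0, 0) [+z clear] — {bushing, shaft}
3. gear@(0, 0, 1) [-y clear] — {bushing, gear, shaft}
4. bracket@(0, -1, 1) [+z clear] — {bracket, bushing, gear, shaft}
5. pin@(0, -1, 0) [+x clear] — {bracket, bushing, gear, pin, shaft}
6. cap@(-1, -1, 1) [-x clear] — {bracket, bushing, cap, gear, pin, shaft}
7. bearing@(1, -1, 1) [+x clear] — {bearing, bracket, bushing, cap, gear, pin, shaft}
8. spacer@(-1, 0, 1) [+y clear] — {bearing, bracket, bushing, cap, gear, pin, shaft, spacer}
9. housing@(1, 0, 1) [+z clear] — {bearing, bracket, bushing, cap, gear, housing, pin, shaft, spacer}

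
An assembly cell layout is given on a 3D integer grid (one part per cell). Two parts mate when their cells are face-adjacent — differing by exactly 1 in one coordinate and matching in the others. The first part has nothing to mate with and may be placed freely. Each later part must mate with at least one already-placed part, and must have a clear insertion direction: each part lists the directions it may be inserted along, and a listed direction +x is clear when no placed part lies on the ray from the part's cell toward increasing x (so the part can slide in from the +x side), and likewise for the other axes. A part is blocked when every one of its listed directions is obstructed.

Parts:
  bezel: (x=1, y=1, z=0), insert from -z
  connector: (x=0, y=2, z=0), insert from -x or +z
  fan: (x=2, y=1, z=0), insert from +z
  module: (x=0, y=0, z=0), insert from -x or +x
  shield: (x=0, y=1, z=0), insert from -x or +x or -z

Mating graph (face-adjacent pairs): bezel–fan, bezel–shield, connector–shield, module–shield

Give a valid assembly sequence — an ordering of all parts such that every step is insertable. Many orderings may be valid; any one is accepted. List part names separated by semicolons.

1. module@(0, 0, 0) [-x clear] — {module}
2. shield@(0, 1, 0) [-x clear] — {module, shield}
3. connector@(0, 2, 0) [-x clear] — {connector, module, shield}
4. bezel@(1, 1, 0) [-z clear] — {bezel, connector, module, shield}
5. fan@(2, 1, 0) [+z clear] — {bezel, connector, fan, module, shield}

module; shield; connector; bezel; fan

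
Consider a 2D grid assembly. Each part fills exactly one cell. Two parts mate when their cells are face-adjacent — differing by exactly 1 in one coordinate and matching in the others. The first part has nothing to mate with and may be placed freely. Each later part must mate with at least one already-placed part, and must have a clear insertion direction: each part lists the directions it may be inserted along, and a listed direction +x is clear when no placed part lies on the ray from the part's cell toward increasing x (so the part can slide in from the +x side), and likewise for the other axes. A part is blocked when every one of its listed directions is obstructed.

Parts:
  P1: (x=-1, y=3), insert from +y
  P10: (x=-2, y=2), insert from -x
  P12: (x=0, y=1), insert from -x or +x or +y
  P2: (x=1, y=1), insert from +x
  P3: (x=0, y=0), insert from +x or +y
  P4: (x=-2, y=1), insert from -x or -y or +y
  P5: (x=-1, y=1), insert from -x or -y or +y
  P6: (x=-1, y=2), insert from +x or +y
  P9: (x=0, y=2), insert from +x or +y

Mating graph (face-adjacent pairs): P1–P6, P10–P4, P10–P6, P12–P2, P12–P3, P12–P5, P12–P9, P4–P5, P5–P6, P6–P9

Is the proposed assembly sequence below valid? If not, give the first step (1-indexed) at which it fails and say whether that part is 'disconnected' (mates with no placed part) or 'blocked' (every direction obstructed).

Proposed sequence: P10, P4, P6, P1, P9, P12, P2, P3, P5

1. P10@(-2, 2) [-x clear] — {P10}
2. P4@(-2, 1) [-x clear] — {P10, P4}
3. P6@(-1, 2) [+x clear] — {P10, P4, P6}
4. P1@(-1, 3) [+y clear] — {P1, P10, P4, P6}
5. P9@(0, 2) [+x clear] — {P1, P10, P4, P6, P9}
6. P12@(0, 1) [+x clear] — {P1, P10, P12, P4, P6, P9}
7. P2@(1, 1) [+x clear] — {P1, P10, P12, P2, P4, P6, P9}
8. P3@(0, 0) [+x clear] — {P1, P10, P12, P2, P3, P4, P6, P9}
9. P5@(-1, 1) [-y clear] — {P1, P10, P12, P2, P3, P4, P5, P6, P9}

Valid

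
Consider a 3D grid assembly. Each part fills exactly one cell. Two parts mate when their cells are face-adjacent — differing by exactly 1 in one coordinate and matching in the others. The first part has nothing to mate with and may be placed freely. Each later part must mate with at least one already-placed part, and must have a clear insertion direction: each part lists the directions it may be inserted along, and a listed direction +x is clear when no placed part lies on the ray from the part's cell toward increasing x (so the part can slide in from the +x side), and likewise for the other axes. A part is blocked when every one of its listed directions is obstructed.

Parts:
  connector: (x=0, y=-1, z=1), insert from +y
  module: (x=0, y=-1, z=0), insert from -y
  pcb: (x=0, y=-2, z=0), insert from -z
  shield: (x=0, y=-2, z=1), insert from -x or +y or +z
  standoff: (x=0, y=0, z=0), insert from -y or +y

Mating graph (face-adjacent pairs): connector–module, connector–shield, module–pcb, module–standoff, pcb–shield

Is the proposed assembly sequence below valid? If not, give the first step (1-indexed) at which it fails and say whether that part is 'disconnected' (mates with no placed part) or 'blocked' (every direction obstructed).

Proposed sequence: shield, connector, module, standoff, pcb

Valid

1. shield@(0, -2, 1) [-x clear] — {shield}
2. connector@(0, -1, 1) [+y clear] — {connector, shield}
3. module@(0, -1, 0) [-y clear] — {connector, module, shield}
4. standoff@(0, 0, 0) [+y clear] — {connector, module, shield, standoff}
5. pcb@(0, -2, 0) [-z clear] — {connector, module, pcb, shield, standoff}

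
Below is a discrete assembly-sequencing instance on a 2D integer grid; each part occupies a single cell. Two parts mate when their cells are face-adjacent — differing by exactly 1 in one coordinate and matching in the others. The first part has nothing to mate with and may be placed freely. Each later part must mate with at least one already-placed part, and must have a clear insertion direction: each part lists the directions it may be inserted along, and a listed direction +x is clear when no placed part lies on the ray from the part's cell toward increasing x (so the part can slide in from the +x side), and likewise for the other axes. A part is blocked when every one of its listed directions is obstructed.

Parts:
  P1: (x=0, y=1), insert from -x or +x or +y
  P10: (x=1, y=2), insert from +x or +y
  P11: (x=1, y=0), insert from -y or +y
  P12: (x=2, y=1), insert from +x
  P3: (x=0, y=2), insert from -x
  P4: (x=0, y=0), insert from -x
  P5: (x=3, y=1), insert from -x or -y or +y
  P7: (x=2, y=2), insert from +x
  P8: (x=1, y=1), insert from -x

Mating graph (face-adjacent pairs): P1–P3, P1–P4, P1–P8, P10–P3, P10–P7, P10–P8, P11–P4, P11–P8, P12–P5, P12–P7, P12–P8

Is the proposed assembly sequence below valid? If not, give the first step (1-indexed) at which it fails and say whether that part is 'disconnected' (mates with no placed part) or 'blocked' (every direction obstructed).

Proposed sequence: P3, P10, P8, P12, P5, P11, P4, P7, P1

Valid

1. P3@(0, 2) [-x clear] — {P3}
2. P10@(1, 2) [+x clear] — {P10, P3}
3. P8@(1, 1) [-x clear] — {P10, P3, P8}
4. P12@(2, 1) [+x clear] — {P10, P12, P3, P8}
5. P5@(3, 1) [-y clear] — {P10, P12, P3, P5, P8}
6. P11@(1, 0) [-y clear] — {P10, P11, P12, P3, P5, P8}
7. P4@(0, 0) [-x clear] — {P10, P11, P12, P3, P4, P5, P8}
8. P7@(2, 2) [+x clear] — {P10, P11, P12, P3, P4, P5, P7, P8}
9. P1@(0, 1) [-x clear] — {P1, P10, P11, P12, P3, P4, P5, P7, P8}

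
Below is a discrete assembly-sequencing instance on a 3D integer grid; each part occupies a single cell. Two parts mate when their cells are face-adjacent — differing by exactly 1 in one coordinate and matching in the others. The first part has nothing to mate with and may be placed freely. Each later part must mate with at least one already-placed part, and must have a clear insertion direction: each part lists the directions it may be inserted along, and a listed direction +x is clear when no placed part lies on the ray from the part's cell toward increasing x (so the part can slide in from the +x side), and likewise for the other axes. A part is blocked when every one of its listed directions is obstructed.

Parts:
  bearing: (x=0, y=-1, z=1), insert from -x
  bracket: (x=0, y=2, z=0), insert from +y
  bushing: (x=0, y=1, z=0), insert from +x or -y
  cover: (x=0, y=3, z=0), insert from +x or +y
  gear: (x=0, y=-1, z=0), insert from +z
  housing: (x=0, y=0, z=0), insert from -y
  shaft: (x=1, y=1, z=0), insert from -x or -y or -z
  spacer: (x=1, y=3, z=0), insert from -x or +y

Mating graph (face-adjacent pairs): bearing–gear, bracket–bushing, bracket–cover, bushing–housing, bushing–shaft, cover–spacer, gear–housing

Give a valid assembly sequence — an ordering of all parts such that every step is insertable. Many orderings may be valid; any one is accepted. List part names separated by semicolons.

1. bracket@(0, 2, 0) [+y clear] — {bracket}
2. bushing@(0, 1, 0) [+x clear] — {bracket, bushing}
3. shaft@(1, 1, 0) [-y clear] — {bracket, bushing, shaft}
4. housing@(0, 0, 0) [-y clear] — {bracket, bushing, housing, shaft}
5. gear@(0, -1, 0) [+z clear] — {bracket, bushing, gear, housing, shaft}
6. bearing@(0, -1, 1) [-x clear] — {bearing, bracket, bushing, gear, housing, shaft}
7. cover@(0, 3, 0) [+x clear] — {bearing, bracket, bushing, cover, gear, housing, shaft}
8. spacer@(1, 3, 0) [+y clear] — {bearing, bracket, bushing, cover, gear, housing, shaft, spacer}

bracket; bushing; shaft; housing; gear; bearing; cover; spacer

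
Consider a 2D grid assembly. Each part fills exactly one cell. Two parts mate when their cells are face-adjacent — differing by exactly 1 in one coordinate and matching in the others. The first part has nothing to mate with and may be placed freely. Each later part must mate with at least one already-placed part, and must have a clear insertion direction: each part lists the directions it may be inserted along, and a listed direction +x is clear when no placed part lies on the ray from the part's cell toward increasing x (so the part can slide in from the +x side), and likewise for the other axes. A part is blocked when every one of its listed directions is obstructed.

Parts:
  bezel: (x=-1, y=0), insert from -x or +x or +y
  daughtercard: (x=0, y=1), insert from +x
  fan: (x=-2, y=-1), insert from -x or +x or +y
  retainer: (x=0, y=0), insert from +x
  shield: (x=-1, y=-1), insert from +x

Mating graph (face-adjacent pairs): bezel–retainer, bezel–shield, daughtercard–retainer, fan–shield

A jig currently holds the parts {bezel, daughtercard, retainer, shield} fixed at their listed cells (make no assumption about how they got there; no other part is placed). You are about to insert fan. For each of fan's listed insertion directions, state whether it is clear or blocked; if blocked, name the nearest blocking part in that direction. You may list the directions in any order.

+x: blocked by shield; +y: clear; -x: clear

-x: ray from fan(-2, -1) has no placed part ⇒ clear
+x: nearest on ray is shield@(-1, -1) ⇒ blocked
+y: ray from fan(-2, -1) has no placed part ⇒ clear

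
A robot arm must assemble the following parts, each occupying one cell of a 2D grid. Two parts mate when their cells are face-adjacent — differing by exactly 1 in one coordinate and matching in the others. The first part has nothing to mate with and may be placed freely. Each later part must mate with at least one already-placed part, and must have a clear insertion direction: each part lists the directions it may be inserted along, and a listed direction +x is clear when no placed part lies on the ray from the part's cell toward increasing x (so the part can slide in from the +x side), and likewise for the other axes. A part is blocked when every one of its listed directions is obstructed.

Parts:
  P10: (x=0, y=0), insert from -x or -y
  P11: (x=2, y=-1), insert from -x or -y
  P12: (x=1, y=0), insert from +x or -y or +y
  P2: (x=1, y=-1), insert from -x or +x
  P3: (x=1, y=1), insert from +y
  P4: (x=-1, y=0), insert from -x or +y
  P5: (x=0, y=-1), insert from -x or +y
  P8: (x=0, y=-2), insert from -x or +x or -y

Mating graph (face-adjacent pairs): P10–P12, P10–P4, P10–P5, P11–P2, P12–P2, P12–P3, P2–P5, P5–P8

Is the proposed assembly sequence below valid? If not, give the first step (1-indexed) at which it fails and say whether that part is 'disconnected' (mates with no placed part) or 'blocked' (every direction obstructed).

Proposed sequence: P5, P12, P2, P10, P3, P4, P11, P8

1. P5@(0, -1) [-x clear] — {P5}
2. P12@(1, 0) — no placed neighbour ⇒ disconnected

Invalid at step 2 (disconnected)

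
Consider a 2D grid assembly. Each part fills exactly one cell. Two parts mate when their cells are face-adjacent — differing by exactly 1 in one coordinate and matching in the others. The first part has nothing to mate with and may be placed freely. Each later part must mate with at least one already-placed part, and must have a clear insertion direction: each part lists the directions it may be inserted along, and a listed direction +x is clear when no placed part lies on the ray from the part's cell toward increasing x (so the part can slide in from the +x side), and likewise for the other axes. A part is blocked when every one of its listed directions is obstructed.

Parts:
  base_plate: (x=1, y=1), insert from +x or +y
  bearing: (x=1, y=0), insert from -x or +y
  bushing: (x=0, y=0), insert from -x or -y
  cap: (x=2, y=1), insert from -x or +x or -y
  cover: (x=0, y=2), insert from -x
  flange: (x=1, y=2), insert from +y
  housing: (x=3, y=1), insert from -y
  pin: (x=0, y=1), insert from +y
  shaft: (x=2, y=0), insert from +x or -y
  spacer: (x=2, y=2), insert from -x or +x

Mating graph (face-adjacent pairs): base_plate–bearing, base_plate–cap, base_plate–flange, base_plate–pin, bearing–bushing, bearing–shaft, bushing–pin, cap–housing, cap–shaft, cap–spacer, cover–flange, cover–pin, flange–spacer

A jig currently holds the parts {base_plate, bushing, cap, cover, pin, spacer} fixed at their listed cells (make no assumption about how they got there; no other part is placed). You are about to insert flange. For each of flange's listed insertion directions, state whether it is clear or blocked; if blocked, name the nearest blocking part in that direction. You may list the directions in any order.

+y: clear

+y: ray from flange(1, 2) has no placed part ⇒ clear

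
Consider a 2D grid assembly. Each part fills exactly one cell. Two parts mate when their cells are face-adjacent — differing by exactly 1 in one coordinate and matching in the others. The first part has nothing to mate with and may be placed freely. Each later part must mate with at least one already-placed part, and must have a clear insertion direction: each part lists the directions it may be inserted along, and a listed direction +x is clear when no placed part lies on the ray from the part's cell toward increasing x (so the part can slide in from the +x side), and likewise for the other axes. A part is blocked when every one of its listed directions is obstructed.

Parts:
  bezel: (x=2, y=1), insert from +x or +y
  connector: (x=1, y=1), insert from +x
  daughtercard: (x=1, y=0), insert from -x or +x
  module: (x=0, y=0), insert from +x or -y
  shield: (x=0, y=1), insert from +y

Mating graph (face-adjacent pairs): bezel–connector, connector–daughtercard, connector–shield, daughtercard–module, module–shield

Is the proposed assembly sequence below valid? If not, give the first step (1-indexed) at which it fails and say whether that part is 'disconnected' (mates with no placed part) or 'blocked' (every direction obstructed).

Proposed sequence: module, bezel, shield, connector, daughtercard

Invalid at step 2 (disconnected)

1. module@(0, 0) [+x clear] — {module}
2. bezel@(2, 1) — no placed neighbour ⇒ disconnected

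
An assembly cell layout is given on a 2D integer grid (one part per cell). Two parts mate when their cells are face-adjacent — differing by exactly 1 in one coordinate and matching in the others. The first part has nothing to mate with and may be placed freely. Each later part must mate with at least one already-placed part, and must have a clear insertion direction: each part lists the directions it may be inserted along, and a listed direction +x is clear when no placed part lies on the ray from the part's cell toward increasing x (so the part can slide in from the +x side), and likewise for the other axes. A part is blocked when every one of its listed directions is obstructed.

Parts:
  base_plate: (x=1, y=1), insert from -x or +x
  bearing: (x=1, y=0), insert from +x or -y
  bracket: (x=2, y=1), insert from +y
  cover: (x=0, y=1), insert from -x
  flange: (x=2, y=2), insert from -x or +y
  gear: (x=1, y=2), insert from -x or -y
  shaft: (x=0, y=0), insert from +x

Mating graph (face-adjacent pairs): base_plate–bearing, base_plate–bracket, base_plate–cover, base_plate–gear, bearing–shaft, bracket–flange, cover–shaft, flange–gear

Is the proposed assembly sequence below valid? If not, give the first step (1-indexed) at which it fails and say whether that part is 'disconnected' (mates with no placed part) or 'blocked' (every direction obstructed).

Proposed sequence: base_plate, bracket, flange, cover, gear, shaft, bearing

1. base_plate@(1, 1) [-x clear] — {base_plate}
2. bracket@(2, 1) [+y clear] — {base_plate, bracket}
3. flange@(2, 2) [-x clear] — {base_plate, bracket, flange}
4. cover@(0, 1) [-x clear] — {base_plate, bracket, cover, flange}
5. gear@(1, 2) [-x clear] — {base_plate, bracket, cover, flange, gear}
6. shaft@(0, 0) [+x clear] — {base_plate, bracket, cover, flange, gear, shaft}
7. bearing@(1, 0) [+x clear] — {base_plate, bearing, bracket, cover, flange, gear, shaft}

Valid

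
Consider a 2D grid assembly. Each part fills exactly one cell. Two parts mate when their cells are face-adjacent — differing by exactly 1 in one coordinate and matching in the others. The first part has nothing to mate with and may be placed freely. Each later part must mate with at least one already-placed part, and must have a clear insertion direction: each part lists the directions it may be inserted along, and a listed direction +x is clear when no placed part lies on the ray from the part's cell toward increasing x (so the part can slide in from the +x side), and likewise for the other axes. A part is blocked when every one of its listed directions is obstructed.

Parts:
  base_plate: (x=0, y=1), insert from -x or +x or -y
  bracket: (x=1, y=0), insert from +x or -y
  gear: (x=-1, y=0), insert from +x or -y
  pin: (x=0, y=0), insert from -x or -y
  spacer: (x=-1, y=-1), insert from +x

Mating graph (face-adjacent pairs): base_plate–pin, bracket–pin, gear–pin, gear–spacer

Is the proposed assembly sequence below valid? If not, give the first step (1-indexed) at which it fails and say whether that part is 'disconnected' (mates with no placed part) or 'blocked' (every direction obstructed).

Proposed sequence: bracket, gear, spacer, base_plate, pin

Invalid at step 2 (disconnected)

1. bracket@(1, 0) [+x clear] — {bracket}
2. gear@(-1, 0) — no placed neighbour ⇒ disconnected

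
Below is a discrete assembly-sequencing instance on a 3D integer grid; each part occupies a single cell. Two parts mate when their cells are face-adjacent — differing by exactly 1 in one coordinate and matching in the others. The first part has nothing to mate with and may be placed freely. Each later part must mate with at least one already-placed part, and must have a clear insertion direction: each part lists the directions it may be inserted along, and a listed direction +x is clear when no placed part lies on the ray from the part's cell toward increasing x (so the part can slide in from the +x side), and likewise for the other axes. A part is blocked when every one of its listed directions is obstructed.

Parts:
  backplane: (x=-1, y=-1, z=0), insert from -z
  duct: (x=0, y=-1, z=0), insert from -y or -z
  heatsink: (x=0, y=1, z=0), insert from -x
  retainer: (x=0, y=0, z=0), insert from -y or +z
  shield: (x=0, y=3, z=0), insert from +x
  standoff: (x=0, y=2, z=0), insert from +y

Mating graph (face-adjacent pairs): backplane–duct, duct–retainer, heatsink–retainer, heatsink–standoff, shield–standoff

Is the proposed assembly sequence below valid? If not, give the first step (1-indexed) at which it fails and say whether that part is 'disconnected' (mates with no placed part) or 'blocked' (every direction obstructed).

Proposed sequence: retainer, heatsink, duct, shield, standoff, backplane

Invalid at step 4 (disconnected)

1. retainer@(0, 0, 0) [-y clear] — {retainer}
2. heatsink@(0, 1, 0) [-x clear] — {heatsink, retainer}
3. duct@(0, -1, 0) [-y clear] — {duct, heatsink, retainer}
4. shield@(0, 3, 0) — no placed neighbour ⇒ disconnected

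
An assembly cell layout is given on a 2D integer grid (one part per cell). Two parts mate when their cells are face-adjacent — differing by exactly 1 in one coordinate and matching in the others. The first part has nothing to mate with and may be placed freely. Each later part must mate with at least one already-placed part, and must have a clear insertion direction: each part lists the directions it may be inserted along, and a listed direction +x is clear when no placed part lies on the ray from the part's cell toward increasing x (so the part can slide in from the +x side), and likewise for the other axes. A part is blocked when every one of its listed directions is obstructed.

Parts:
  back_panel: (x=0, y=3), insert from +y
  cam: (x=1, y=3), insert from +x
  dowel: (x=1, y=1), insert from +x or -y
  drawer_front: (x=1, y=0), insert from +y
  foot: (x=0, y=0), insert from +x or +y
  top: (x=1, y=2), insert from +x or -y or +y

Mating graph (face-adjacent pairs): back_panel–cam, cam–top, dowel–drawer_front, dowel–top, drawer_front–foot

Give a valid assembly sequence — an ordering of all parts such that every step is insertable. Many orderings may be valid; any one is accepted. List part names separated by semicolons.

drawer_front; dowel; top; cam; foot; back_panel

1. drawer_front@(1, 0) [+y clear] — {drawer_front}
2. dowel@(1, 1) [+x clear] — {dowel, drawer_front}
3. top@(1, 2) [+x clear] — {dowel, drawer_front, top}
4. cam@(1, 3) [+x clear] — {cam, dowel, drawer_front, top}
5. foot@(0, 0) [+y clear] — {cam, dowel, drawer_front, foot, top}
6. back_panel@(0, 3) [+y clear] — {back_panel, cam, dowel, drawer_front, foot, top}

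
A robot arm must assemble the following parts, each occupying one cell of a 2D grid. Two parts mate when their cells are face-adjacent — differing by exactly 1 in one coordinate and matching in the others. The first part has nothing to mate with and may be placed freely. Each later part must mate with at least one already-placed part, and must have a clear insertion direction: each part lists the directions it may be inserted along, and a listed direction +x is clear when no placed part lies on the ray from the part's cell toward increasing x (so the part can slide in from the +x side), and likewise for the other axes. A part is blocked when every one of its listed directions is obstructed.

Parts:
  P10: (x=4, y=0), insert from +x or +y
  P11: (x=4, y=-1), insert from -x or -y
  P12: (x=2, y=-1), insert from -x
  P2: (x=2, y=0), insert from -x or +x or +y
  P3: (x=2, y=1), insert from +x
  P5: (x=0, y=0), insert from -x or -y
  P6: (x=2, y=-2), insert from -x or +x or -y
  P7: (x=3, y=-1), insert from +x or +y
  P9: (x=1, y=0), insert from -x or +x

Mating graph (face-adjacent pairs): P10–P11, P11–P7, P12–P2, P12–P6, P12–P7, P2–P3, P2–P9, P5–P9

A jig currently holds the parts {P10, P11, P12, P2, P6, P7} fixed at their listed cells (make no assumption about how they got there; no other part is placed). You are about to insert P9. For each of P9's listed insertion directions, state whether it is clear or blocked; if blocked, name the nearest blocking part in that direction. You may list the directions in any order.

+x: blocked by P2; -x: clear

-x: ray from P9(1, 0) has no placed part ⇒ clear
+x: nearest on ray is P2@(2, 0) ⇒ blocked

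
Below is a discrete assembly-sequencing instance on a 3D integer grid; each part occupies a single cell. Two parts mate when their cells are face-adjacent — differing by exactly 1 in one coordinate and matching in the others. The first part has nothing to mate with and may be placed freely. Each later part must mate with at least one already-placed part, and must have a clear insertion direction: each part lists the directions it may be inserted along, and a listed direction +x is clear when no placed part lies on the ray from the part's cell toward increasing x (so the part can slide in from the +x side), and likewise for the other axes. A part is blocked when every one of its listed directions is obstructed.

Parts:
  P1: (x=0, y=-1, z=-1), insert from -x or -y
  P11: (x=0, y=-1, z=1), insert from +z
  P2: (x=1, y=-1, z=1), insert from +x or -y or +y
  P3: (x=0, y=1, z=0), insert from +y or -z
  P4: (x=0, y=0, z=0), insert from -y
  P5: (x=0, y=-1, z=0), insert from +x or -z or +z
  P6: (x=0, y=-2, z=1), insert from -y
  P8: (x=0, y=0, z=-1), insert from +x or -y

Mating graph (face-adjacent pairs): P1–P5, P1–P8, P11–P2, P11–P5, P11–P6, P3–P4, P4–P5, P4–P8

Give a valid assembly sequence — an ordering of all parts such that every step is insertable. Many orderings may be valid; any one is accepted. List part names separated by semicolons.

1. P1@(0, -1, -1) [-x clear] — {P1}
2. P8@(0, 0, -1) [+x clear] — {P1, P8}
3. P4@(0, 0, 0) [-y clear] — {P1, P4, P8}
4. P5@(0, -1, 0) [+x clear] — {P1, P4, P5, P8}
5. P11@(0, -1, 1) [+z clear] — {P1, P11, P4, P5, P8}
6. P6@(0, -2, 1) [-y clear] — {P1, P11, P4, P5, P6, P8}
7. P2@(1, -1, 1) [+x clear] — {P1, P11, P2, P4, P5, P6, P8}
8. P3@(0, 1, 0) [+y clear] — {P1, P11, P2, P3, P4, P5, P6, P8}

P1; P8; P4; P5; P11; P6; P2; P3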